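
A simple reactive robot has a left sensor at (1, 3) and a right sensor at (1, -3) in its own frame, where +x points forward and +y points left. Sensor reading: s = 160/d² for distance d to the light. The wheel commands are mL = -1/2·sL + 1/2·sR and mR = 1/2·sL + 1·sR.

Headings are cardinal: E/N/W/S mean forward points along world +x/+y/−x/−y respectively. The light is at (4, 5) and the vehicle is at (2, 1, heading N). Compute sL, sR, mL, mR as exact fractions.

left sensor world pos  = (-1, 2); dL² = 34
right sensor world pos = (5, 2); dR² = 10
sL = 160/34 = 80/17
sR = 160/10 = 16
mL = -1/2·sL + 1/2·sR = 96/17
mR = 1/2·sL + 1·sR = 312/17

80/17 16 96/17 312/17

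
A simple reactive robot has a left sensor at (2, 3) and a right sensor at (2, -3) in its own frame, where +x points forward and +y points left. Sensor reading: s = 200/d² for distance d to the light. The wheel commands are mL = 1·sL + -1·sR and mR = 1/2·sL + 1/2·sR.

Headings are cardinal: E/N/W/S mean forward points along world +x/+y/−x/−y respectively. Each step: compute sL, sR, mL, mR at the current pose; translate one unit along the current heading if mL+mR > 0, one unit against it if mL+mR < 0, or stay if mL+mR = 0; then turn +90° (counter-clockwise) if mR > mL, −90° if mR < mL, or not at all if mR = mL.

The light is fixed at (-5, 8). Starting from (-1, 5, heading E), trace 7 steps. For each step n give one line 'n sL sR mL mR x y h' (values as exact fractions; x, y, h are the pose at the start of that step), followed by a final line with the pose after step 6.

0 50/9 25/9 25/9 25/6 -1 5 E
1 40 40/13 480/13 280/13 0 5 N
2 4 100/37 48/37 124/37 0 6 E
3 200/9 200/81 1600/81 1000/81 1 6 N
4 50/17 5/2 15/34 185/68 1 7 E
5 200/17 200/101 16800/1717 11800/1717 2 7 N
6 20/9 20/9 0 20/9 2 8 E
final 3 8 N

n=0: pose=(-1,5,E); sL=50/9, sR=25/9; mL=25/9, mR=25/6; mL+mR=125/18 → advance +1; mR−mL=25/18 → turn +1·90°
n=1: pose=(0,5,N); sL=40, sR=40/13; mL=480/13, mR=280/13; mL+mR=760/13 → advance +1; mR−mL=-200/13 → turn -1·90°
n=2: pose=(0,6,E); sL=4, sR=100/37; mL=48/37, mR=124/37; mL+mR=172/37 → advance +1; mR−mL=76/37 → turn +1·90°
n=3: pose=(1,6,N); sL=200/9, sR=200/81; mL=1600/81, mR=1000/81; mL+mR=2600/81 → advance +1; mR−mL=-200/27 → turn -1·90°
n=4: pose=(1,7,E); sL=50/17, sR=5/2; mL=15/34, mR=185/68; mL+mR=215/68 → advance +1; mR−mL=155/68 → turn +1·90°
n=5: pose=(2,7,N); sL=200/17, sR=200/101; mL=16800/1717, mR=11800/1717; mL+mR=28600/1717 → advance +1; mR−mL=-5000/1717 → turn -1·90°
n=6: pose=(2,8,E); sL=20/9, sR=20/9; mL=0, mR=20/9; mL+mR=20/9 → advance +1; mR−mL=20/9 → turn +1·90°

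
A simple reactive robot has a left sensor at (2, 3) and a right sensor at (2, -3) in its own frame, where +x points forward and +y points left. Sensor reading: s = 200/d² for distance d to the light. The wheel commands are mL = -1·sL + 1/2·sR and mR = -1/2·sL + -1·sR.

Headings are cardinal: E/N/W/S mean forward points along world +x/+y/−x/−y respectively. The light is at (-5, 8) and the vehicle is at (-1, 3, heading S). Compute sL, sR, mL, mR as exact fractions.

left sensor world pos  = (2, 1); dL² = 98
right sensor world pos = (-4, 1); dR² = 50
sL = 200/98 = 100/49
sR = 200/50 = 4
mL = -1·sL + 1/2·sR = -2/49
mR = -1/2·sL + -1·sR = -246/49

100/49 4 -2/49 -246/49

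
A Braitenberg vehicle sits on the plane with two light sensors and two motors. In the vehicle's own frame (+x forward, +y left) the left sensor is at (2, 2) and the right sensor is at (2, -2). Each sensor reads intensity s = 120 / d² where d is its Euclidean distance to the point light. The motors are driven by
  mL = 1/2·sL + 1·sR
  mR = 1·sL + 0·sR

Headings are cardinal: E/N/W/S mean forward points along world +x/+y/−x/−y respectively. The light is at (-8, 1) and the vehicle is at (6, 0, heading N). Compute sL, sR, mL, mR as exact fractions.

left sensor world pos  = (4, 2); dL² = 145
right sensor world pos = (8, 2); dR² = 257
sL = 120/145 = 24/29
sR = 120/257 = 120/257
mL = 1/2·sL + 1·sR = 6564/7453
mR = 1·sL + 0·sR = 24/29

24/29 120/257 6564/7453 24/29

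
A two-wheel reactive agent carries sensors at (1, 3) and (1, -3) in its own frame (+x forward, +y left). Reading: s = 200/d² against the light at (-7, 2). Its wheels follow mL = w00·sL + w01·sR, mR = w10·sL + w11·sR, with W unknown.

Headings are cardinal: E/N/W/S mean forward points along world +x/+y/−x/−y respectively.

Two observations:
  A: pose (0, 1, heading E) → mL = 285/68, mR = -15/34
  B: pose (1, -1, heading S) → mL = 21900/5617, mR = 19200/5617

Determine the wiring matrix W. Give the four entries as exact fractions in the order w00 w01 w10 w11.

obs A: pose=(0,1,E) → sL=50/17, sR=5/2, mL=285/68, mR=-15/34
obs B: pose=(1,-1,S) → sL=200/137, sR=200/41, mL=21900/5617, mR=19200/5617
sensor matrix S = [[50/17, 5/2], [200/137, 200/41]]; det S = 1021500/95489
solve [mL_A; mL_B] = S·[w00; w01] and [mR_A; mR_B] = S·[w10; w11]:
  w00 = 1, w01 = 1/2, w10 = -1, w11 = 1

1 1/2 -1 1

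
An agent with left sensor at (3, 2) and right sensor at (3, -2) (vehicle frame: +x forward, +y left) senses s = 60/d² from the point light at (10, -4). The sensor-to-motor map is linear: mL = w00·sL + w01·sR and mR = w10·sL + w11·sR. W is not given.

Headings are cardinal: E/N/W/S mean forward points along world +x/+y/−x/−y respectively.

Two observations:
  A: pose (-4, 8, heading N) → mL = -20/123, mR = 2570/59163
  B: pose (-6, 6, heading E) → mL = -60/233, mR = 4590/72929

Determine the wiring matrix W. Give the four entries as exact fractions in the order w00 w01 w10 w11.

obs A: pose=(-4,8,N) → sL=60/481, sR=20/123, mL=-20/123, mR=2570/59163
obs B: pose=(-6,6,E) → sL=60/313, sR=60/233, mL=-60/233, mR=4590/72929
sensor matrix S = [[60/481, 20/123], [60/313, 60/233]]; det S = 1369600/1438232809
solve [mL_A; mL_B] = S·[w00; w01] and [mR_A; mR_B] = S·[w10; w11]:
  w00 = 0, w01 = -1, w10 = 1, w11 = -1/2

0 -1 1 -1/2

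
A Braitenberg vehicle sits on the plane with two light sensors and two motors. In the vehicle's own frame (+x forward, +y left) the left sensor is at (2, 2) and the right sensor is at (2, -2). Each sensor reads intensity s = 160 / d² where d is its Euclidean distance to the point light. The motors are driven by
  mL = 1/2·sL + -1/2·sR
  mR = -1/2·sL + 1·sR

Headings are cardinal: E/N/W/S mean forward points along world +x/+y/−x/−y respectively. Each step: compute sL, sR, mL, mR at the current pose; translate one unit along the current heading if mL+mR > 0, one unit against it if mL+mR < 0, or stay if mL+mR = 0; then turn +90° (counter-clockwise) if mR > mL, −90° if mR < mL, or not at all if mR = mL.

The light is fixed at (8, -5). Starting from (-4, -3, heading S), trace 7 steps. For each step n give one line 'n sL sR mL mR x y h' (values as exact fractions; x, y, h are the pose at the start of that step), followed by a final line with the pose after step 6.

n=0: pose=(-4,-3,S); sL=8/5, sR=40/49; mL=96/245, mR=4/245; mL+mR=20/49 → advance +1; mR−mL=-92/245 → turn -1·90°
n=1: pose=(-4,-4,W); sL=160/197, sR=32/41; mL=128/8077, mR=3024/8077; mL+mR=16/41 → advance +1; mR−mL=2896/8077 → turn +1·90°
n=2: pose=(-5,-4,S); sL=80/61, sR=80/113; mL=2080/6893, mR=360/6893; mL+mR=40/113 → advance +1; mR−mL=-1720/6893 → turn -1·90°
n=3: pose=(-5,-5,W); sL=160/229, sR=160/229; mL=0, mR=80/229; mL+mR=80/229 → advance +1; mR−mL=80/229 → turn +1·90°
n=4: pose=(-6,-5,S); sL=40/37, sR=8/13; mL=112/481, mR=36/481; mL+mR=4/13 → advance +1; mR−mL=-76/481 → turn -1·90°
n=5: pose=(-6,-6,W); sL=32/53, sR=160/257; mL=-128/13621, mR=4368/13621; mL+mR=80/257 → advance +1; mR−mL=4496/13621 → turn +1·90°
n=6: pose=(-7,-6,S); sL=80/89, sR=80/149; mL=2400/13261, mR=1160/13261; mL+mR=40/149 → advance +1; mR−mL=-1240/13261 → turn -1·90°

0 8/5 40/49 96/245 4/245 -4 -3 S
1 160/197 32/41 128/8077 3024/8077 -4 -4 W
2 80/61 80/113 2080/6893 360/6893 -5 -4 S
3 160/229 160/229 0 80/229 -5 -5 W
4 40/37 8/13 112/481 36/481 -6 -5 S
5 32/53 160/257 -128/13621 4368/13621 -6 -6 W
6 80/89 80/149 2400/13261 1160/13261 -7 -6 S
final -7 -7 W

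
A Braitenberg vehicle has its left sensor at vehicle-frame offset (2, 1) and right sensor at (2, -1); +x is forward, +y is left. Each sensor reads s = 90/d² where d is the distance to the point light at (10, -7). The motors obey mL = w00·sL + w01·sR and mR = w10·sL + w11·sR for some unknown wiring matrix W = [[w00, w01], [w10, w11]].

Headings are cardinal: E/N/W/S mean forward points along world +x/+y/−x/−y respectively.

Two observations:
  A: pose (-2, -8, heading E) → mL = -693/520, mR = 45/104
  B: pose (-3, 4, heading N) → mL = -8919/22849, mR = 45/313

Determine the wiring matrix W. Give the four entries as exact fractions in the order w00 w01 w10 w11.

obs A: pose=(-2,-8,E) → sL=9/10, sR=45/52, mL=-693/520, mR=45/104
obs B: pose=(-3,4,N) → sL=18/73, sR=90/313, mL=-8919/22849, mR=45/313
sensor matrix S = [[9/10, 45/52], [18/73, 90/313]]; det S = 26973/594074
solve [mL_A; mL_B] = S·[w00; w01] and [mR_A; mR_B] = S·[w10; w11]:
  w00 = -1, w01 = -1/2, w10 = 0, w11 = 1/2

-1 -1/2 0 1/2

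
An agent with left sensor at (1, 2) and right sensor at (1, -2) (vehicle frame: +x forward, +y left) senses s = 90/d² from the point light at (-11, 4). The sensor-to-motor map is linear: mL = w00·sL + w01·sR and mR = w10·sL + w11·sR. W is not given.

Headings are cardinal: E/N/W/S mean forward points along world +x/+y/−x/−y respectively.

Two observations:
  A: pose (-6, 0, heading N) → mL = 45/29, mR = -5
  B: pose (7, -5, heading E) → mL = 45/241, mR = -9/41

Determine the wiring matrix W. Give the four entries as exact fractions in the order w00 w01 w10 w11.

0 1 -1 0

obs A: pose=(-6,0,N) → sL=5, sR=45/29, mL=45/29, mR=-5
obs B: pose=(7,-5,E) → sL=9/41, sR=45/241, mL=45/241, mR=-9/41
sensor matrix S = [[5, 45/29], [9/41, 45/241]]; det S = 169920/286549
solve [mL_A; mL_B] = S·[w00; w01] and [mR_A; mR_B] = S·[w10; w11]:
  w00 = 0, w01 = 1, w10 = -1, w11 = 0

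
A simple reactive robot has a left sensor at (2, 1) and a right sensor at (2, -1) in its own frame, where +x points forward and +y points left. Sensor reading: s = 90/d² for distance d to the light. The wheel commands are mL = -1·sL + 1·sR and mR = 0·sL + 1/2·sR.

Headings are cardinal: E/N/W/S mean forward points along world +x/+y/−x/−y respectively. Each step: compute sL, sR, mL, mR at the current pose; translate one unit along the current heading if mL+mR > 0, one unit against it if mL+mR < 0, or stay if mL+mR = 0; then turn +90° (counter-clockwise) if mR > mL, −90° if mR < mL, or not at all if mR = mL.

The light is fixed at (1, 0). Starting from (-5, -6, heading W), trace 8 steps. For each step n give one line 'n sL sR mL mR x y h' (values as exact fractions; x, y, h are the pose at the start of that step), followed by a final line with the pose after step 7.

0 90/113 90/89 2160/10057 45/89 -5 -6 W
1 9/10 45/64 -63/320 45/128 -6 -6 S
2 90/61 90/89 -2520/5429 45/89 -6 -7 E
3 45/37 9/5 108/185 9/10 -5 -7 N
4 90/113 90/89 2160/10057 45/89 -5 -6 W
5 9/10 45/64 -63/320 45/128 -6 -6 S
6 90/61 90/89 -2520/5429 45/89 -6 -7 E
7 45/37 9/5 108/185 9/10 -5 -7 N
final -5 -6 W

n=0: pose=(-5,-6,W); sL=90/113, sR=90/89; mL=2160/10057, mR=45/89; mL+mR=7245/10057 → advance +1; mR−mL=2925/10057 → turn +1·90°
n=1: pose=(-6,-6,S); sL=9/10, sR=45/64; mL=-63/320, mR=45/128; mL+mR=99/640 → advance +1; mR−mL=351/640 → turn +1·90°
n=2: pose=(-6,-7,E); sL=90/61, sR=90/89; mL=-2520/5429, mR=45/89; mL+mR=225/5429 → advance +1; mR−mL=5265/5429 → turn +1·90°
n=3: pose=(-5,-7,N); sL=45/37, sR=9/5; mL=108/185, mR=9/10; mL+mR=549/370 → advance +1; mR−mL=117/370 → turn +1·90°
n=4: pose=(-5,-6,W); sL=90/113, sR=90/89; mL=2160/10057, mR=45/89; mL+mR=7245/10057 → advance +1; mR−mL=2925/10057 → turn +1·90°
n=5: pose=(-6,-6,S); sL=9/10, sR=45/64; mL=-63/320, mR=45/128; mL+mR=99/640 → advance +1; mR−mL=351/640 → turn +1·90°
n=6: pose=(-6,-7,E); sL=90/61, sR=90/89; mL=-2520/5429, mR=45/89; mL+mR=225/5429 → advance +1; mR−mL=5265/5429 → turn +1·90°
n=7: pose=(-5,-7,N); sL=45/37, sR=9/5; mL=108/185, mR=9/10; mL+mR=549/370 → advance +1; mR−mL=117/370 → turn +1·90°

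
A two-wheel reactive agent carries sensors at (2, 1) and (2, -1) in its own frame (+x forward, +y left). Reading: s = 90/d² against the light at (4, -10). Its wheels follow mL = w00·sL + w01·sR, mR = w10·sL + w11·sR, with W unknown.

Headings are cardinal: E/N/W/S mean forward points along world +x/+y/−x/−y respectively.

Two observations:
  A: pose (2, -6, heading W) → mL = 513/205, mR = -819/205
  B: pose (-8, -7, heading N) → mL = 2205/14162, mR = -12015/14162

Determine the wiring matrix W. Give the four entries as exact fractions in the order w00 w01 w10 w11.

obs A: pose=(2,-6,W) → sL=18/5, sR=90/41, mL=513/205, mR=-819/205
obs B: pose=(-8,-7,N) → sL=45/97, sR=45/73, mL=2205/14162, mR=-12015/14162
sensor matrix S = [[18/5, 90/41], [45/97, 45/73]]; det S = 348624/290321
solve [mL_A; mL_B] = S·[w00; w01] and [mR_A; mR_B] = S·[w10; w11]:
  w00 = 1, w01 = -1/2, w10 = -1/2, w11 = -1

1 -1/2 -1/2 -1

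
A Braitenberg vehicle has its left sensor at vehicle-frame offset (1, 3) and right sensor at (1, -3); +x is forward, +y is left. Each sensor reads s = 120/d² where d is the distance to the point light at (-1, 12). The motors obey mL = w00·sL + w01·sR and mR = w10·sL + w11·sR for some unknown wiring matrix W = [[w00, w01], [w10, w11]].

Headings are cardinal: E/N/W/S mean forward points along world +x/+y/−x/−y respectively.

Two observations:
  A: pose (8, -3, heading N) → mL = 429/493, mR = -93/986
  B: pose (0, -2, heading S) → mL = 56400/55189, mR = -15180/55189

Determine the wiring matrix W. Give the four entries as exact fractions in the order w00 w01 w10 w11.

1 1 1/2 -1

obs A: pose=(8,-3,N) → sL=15/29, sR=6/17, mL=429/493, mR=-93/986
obs B: pose=(0,-2,S) → sL=120/241, sR=120/229, mL=56400/55189, mR=-15180/55189
sensor matrix S = [[15/29, 6/17], [120/241, 120/229]]; det S = 2593080/27208177
solve [mL_A; mL_B] = S·[w00; w01] and [mR_A; mR_B] = S·[w10; w11]:
  w00 = 1, w01 = 1, w10 = 1/2, w11 = -1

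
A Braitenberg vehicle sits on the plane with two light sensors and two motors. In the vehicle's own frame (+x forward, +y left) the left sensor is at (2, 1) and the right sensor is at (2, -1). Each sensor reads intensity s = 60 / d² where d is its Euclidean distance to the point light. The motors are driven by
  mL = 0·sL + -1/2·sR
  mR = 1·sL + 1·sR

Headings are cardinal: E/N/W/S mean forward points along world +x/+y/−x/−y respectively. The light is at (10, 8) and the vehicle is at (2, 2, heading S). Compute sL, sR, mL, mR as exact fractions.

left sensor world pos  = (3, 0); dL² = 113
right sensor world pos = (1, 0); dR² = 145
sL = 60/113 = 60/113
sR = 60/145 = 12/29
mL = 0·sL + -1/2·sR = -6/29
mR = 1·sL + 1·sR = 3096/3277

60/113 12/29 -6/29 3096/3277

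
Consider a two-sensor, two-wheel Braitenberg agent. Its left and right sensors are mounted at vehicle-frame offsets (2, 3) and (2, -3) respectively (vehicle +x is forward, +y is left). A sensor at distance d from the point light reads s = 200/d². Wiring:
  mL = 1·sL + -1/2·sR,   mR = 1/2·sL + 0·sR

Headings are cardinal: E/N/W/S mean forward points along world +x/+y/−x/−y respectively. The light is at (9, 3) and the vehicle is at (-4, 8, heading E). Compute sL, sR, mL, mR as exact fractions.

left sensor world pos  = (-2, 11); dL² = 185
right sensor world pos = (-2, 5); dR² = 125
sL = 200/185 = 40/37
sR = 200/125 = 8/5
mL = 1·sL + -1/2·sR = 52/185
mR = 1/2·sL + 0·sR = 20/37

40/37 8/5 52/185 20/37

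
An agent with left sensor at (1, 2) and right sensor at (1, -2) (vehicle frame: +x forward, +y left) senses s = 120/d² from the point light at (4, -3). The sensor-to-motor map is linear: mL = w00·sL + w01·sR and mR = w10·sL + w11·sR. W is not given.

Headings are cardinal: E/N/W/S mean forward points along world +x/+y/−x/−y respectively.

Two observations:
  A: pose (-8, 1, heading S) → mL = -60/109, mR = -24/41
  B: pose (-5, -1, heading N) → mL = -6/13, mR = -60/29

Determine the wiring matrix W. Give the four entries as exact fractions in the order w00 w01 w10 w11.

-1/2 0 0 -1

obs A: pose=(-8,1,S) → sL=120/109, sR=24/41, mL=-60/109, mR=-24/41
obs B: pose=(-5,-1,N) → sL=12/13, sR=60/29, mL=-6/13, mR=-60/29
sensor matrix S = [[120/109, 24/41], [12/13, 60/29]]; det S = 2927232/1684813
solve [mL_A; mL_B] = S·[w00; w01] and [mR_A; mR_B] = S·[w10; w11]:
  w00 = -1/2, w01 = 0, w10 = 0, w11 = -1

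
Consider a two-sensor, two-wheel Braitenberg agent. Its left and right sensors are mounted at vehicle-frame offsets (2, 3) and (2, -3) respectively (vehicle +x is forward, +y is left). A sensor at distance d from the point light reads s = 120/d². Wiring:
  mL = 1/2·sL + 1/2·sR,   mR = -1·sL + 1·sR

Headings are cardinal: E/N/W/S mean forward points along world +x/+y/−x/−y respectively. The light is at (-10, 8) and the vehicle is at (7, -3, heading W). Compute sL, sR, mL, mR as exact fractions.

left sensor world pos  = (5, -6); dL² = 421
right sensor world pos = (5, 0); dR² = 289
sL = 120/421 = 120/421
sR = 120/289 = 120/289
mL = 1/2·sL + 1/2·sR = 42600/121669
mR = -1·sL + 1·sR = 15840/121669

120/421 120/289 42600/121669 15840/121669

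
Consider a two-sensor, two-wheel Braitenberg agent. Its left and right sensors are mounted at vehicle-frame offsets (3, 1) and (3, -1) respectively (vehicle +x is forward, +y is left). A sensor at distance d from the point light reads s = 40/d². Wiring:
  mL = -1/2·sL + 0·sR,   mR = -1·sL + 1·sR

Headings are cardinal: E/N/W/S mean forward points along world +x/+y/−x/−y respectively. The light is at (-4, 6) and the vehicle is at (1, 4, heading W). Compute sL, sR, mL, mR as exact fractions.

40/13 8 -20/13 64/13

left sensor world pos  = (-2, 3); dL² = 13
right sensor world pos = (-2, 5); dR² = 5
sL = 40/13 = 40/13
sR = 40/5 = 8
mL = -1/2·sL + 0·sR = -20/13
mR = -1·sL + 1·sR = 64/13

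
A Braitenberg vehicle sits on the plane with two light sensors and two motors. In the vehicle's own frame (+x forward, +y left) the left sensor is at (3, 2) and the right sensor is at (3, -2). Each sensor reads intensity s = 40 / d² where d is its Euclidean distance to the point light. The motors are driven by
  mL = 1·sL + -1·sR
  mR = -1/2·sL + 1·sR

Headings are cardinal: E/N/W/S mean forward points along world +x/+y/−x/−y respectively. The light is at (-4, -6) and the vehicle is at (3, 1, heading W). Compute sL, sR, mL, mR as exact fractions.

left sensor world pos  = (0, -1); dL² = 41
right sensor world pos = (0, 3); dR² = 97
sL = 40/41 = 40/41
sR = 40/97 = 40/97
mL = 1·sL + -1·sR = 2240/3977
mR = -1/2·sL + 1·sR = -300/3977

40/41 40/97 2240/3977 -300/3977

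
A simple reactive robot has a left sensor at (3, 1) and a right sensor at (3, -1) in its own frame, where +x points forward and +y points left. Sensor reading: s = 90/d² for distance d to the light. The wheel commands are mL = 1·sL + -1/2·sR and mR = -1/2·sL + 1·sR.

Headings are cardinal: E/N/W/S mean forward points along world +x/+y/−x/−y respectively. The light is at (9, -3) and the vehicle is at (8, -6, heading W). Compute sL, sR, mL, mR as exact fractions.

45/16 9/2 9/16 99/32

left sensor world pos  = (5, -7); dL² = 32
right sensor world pos = (5, -5); dR² = 20
sL = 90/32 = 45/16
sR = 90/20 = 9/2
mL = 1·sL + -1/2·sR = 9/16
mR = -1/2·sL + 1·sR = 99/32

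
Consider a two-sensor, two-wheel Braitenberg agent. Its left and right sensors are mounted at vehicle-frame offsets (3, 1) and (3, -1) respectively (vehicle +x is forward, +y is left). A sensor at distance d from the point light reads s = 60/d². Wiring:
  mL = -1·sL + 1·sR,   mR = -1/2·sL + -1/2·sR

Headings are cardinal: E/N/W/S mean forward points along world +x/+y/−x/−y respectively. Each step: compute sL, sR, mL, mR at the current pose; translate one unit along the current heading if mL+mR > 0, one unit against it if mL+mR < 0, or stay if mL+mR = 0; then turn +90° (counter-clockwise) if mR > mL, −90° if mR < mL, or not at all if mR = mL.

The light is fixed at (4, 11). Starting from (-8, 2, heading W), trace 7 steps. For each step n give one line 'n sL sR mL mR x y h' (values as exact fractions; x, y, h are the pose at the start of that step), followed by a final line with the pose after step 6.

0 12/65 60/289 432/18785 -3684/18785 -8 2 W
1 1/3 15/34 11/102 -79/204 -7 2 N
2 12/29 12/37 -96/1073 -396/1073 -7 1 E
3 6/29 30/169 -144/4901 -942/4901 -8 1 S
4 12/65 60/289 432/18785 -3684/18785 -8 2 W
5 1/3 15/34 11/102 -79/204 -7 2 N
6 12/29 12/37 -96/1073 -396/1073 -7 1 E
final -8 1 S

n=0: pose=(-8,2,W); sL=12/65, sR=60/289; mL=432/18785, mR=-3684/18785; mL+mR=-3252/18785 → advance -1; mR−mL=-4116/18785 → turn -1·90°
n=1: pose=(-7,2,N); sL=1/3, sR=15/34; mL=11/102, mR=-79/204; mL+mR=-19/68 → advance -1; mR−mL=-101/204 → turn -1·90°
n=2: pose=(-7,1,E); sL=12/29, sR=12/37; mL=-96/1073, mR=-396/1073; mL+mR=-492/1073 → advance -1; mR−mL=-300/1073 → turn -1·90°
n=3: pose=(-8,1,S); sL=6/29, sR=30/169; mL=-144/4901, mR=-942/4901; mL+mR=-1086/4901 → advance -1; mR−mL=-798/4901 → turn -1·90°
n=4: pose=(-8,2,W); sL=12/65, sR=60/289; mL=432/18785, mR=-3684/18785; mL+mR=-3252/18785 → advance -1; mR−mL=-4116/18785 → turn -1·90°
n=5: pose=(-7,2,N); sL=1/3, sR=15/34; mL=11/102, mR=-79/204; mL+mR=-19/68 → advance -1; mR−mL=-101/204 → turn -1·90°
n=6: pose=(-7,1,E); sL=12/29, sR=12/37; mL=-96/1073, mR=-396/1073; mL+mR=-492/1073 → advance -1; mR−mL=-300/1073 → turn -1·90°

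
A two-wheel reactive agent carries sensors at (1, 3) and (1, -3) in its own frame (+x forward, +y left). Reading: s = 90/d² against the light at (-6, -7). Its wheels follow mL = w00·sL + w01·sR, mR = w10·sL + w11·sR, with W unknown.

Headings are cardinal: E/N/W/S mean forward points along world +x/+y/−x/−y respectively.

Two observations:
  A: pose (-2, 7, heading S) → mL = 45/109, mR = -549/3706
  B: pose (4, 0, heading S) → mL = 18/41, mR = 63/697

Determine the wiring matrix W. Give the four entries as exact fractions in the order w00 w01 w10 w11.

1 0 -1 1/2

obs A: pose=(-2,7,S) → sL=45/109, sR=9/17, mL=45/109, mR=-549/3706
obs B: pose=(4,0,S) → sL=18/41, sR=18/17, mL=18/41, mR=63/697
sensor matrix S = [[45/109, 9/17], [18/41, 18/17]]; det S = 15552/75973
solve [mL_A; mL_B] = S·[w00; w01] and [mR_A; mR_B] = S·[w10; w11]:
  w00 = 1, w01 = 0, w10 = -1, w11 = 1/2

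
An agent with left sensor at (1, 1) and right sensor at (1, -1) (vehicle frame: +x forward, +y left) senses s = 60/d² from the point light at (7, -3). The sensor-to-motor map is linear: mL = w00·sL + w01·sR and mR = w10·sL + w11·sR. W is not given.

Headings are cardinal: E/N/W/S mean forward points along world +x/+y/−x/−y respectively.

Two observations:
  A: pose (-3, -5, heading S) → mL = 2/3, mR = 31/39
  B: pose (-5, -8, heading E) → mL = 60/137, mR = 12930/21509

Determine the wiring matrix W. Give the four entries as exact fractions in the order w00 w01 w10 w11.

1 0 1/2 1

obs A: pose=(-3,-5,S) → sL=2/3, sR=6/13, mL=2/3, mR=31/39
obs B: pose=(-5,-8,E) → sL=60/137, sR=60/157, mL=60/137, mR=12930/21509
sensor matrix S = [[2/3, 6/13], [60/137, 60/157]]; det S = 14720/279617
solve [mL_A; mL_B] = S·[w00; w01] and [mR_A; mR_B] = S·[w10; w11]:
  w00 = 1, w01 = 0, w10 = 1/2, w11 = 1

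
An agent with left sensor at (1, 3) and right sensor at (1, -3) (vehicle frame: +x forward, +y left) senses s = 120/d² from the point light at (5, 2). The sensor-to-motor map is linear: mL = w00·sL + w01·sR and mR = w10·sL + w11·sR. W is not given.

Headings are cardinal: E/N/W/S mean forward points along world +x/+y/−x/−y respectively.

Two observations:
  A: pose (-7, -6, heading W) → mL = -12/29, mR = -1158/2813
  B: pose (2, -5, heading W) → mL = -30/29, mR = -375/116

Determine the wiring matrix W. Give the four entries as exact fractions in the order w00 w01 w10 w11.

obs A: pose=(-7,-6,W) → sL=12/29, sR=60/97, mL=-12/29, mR=-1158/2813
obs B: pose=(2,-5,W) → sL=30/29, sR=15/4, mL=-30/29, mR=-375/116
sensor matrix S = [[12/29, 60/97], [30/29, 15/4]]; det S = 2565/2813
solve [mL_A; mL_B] = S·[w00; w01] and [mR_A; mR_B] = S·[w10; w11]:
  w00 = -1, w01 = 0, w10 = 1/2, w11 = -1

-1 0 1/2 -1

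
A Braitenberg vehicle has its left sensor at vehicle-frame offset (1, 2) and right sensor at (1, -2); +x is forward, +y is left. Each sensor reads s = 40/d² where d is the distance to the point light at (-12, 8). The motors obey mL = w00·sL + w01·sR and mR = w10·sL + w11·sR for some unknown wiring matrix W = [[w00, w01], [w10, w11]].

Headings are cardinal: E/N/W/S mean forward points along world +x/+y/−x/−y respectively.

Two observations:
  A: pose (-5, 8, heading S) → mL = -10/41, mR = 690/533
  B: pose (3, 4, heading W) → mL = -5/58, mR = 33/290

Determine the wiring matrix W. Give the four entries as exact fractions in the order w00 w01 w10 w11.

obs A: pose=(-5,8,S) → sL=20/41, sR=20/13, mL=-10/41, mR=690/533
obs B: pose=(3,4,W) → sL=5/29, sR=1/5, mL=-5/58, mR=33/290
sensor matrix S = [[20/41, 20/13], [5/29, 1/5]]; det S = -2592/15457
solve [mL_A; mL_B] = S·[w00; w01] and [mR_A; mR_B] = S·[w10; w11]:
  w00 = -1/2, w01 = 0, w10 = -1/2, w11 = 1

-1/2 0 -1/2 1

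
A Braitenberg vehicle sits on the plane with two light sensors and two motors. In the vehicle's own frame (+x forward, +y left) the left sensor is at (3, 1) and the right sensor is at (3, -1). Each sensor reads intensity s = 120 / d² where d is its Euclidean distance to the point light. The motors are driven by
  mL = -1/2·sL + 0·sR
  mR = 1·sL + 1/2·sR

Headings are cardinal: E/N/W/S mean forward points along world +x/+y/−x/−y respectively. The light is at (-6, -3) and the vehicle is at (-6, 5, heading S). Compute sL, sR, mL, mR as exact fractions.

60/13 60/13 -30/13 90/13

left sensor world pos  = (-5, 2); dL² = 26
right sensor world pos = (-7, 2); dR² = 26
sL = 120/26 = 60/13
sR = 120/26 = 60/13
mL = -1/2·sL + 0·sR = -30/13
mR = 1·sL + 1/2·sR = 90/13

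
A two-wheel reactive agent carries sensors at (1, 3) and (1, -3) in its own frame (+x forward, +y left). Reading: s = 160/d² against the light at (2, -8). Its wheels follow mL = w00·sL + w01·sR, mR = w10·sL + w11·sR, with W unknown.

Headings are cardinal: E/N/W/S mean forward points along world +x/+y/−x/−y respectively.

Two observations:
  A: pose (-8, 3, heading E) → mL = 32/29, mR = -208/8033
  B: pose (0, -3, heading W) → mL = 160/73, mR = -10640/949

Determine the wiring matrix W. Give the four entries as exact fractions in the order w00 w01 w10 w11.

0 1 -1 1/2

obs A: pose=(-8,3,E) → sL=160/277, sR=32/29, mL=32/29, mR=-208/8033
obs B: pose=(0,-3,W) → sL=160/13, sR=160/73, mL=160/73, mR=-10640/949
sensor matrix S = [[160/277, 32/29], [160/13, 160/73]]; det S = -93880320/7623317
solve [mL_A; mL_B] = S·[w00; w01] and [mR_A; mR_B] = S·[w10; w11]:
  w00 = 0, w01 = 1, w10 = -1, w11 = 1/2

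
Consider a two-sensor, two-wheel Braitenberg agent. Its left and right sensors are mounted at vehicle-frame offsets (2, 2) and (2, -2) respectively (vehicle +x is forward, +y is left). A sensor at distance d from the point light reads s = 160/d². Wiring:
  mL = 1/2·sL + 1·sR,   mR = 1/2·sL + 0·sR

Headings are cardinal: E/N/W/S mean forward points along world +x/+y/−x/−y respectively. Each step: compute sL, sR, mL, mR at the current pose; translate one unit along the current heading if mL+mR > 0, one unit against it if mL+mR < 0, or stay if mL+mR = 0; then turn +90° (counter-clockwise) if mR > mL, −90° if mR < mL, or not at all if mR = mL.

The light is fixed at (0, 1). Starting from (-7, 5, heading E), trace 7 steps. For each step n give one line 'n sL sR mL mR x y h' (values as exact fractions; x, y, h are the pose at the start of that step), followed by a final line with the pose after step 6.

0 160/61 160/29 12080/1769 80/61 -7 5 E
1 8 40/17 108/17 4 -6 5 S
2 32/13 160/89 3504/1157 16/13 -6 4 W
3 80/53 16/5 1048/265 40/53 -7 4 N
4 160/61 160/29 12080/1769 80/61 -7 5 E
5 8 40/17 108/17 4 -6 5 S
6 32/13 160/89 3504/1157 16/13 -6 4 W
final -7 4 N

n=0: pose=(-7,5,E); sL=160/61, sR=160/29; mL=12080/1769, mR=80/61; mL+mR=14400/1769 → advance +1; mR−mL=-160/29 → turn -1·90°
n=1: pose=(-6,5,S); sL=8, sR=40/17; mL=108/17, mR=4; mL+mR=176/17 → advance +1; mR−mL=-40/17 → turn -1·90°
n=2: pose=(-6,4,W); sL=32/13, sR=160/89; mL=3504/1157, mR=16/13; mL+mR=4928/1157 → advance +1; mR−mL=-160/89 → turn -1·90°
n=3: pose=(-7,4,N); sL=80/53, sR=16/5; mL=1048/265, mR=40/53; mL+mR=1248/265 → advance +1; mR−mL=-16/5 → turn -1·90°
n=4: pose=(-7,5,E); sL=160/61, sR=160/29; mL=12080/1769, mR=80/61; mL+mR=14400/1769 → advance +1; mR−mL=-160/29 → turn -1·90°
n=5: pose=(-6,5,S); sL=8, sR=40/17; mL=108/17, mR=4; mL+mR=176/17 → advance +1; mR−mL=-40/17 → turn -1·90°
n=6: pose=(-6,4,W); sL=32/13, sR=160/89; mL=3504/1157, mR=16/13; mL+mR=4928/1157 → advance +1; mR−mL=-160/89 → turn -1·90°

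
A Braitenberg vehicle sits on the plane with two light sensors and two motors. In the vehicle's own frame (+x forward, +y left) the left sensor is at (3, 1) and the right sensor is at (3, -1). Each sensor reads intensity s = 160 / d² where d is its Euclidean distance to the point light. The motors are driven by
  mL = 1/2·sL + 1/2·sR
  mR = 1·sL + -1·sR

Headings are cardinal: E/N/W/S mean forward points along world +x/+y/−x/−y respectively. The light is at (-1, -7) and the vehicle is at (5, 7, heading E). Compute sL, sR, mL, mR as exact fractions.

80/153 16/25 2224/3825 -448/3825

left sensor world pos  = (8, 8); dL² = 306
right sensor world pos = (8, 6); dR² = 250
sL = 160/306 = 80/153
sR = 160/250 = 16/25
mL = 1/2·sL + 1/2·sR = 2224/3825
mR = 1·sL + -1·sR = -448/3825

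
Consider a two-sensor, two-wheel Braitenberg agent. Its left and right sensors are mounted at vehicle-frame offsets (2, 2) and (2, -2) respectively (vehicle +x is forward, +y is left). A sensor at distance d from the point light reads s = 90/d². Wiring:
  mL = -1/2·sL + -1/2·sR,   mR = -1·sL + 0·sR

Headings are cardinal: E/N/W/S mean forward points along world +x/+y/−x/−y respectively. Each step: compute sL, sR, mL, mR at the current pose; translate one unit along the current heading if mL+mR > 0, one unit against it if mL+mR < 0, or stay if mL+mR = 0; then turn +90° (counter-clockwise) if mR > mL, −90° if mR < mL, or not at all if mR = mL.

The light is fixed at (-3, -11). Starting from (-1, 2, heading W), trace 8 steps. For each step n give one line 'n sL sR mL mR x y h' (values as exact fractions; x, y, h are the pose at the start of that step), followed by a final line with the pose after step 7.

0 90/121 2/5 -346/605 -90/121 -1 2 W
1 45/113 9/25 -1071/2825 -45/113 0 2 N
2 90/221 18/25 -3114/5525 -90/221 0 1 E
3 45/98 45/106 -2295/5194 -45/98 -1 1 N
4 18/37 90/97 -2538/3589 -18/37 -1 0 E
5 9/17 45/89 -783/1513 -9/17 -2 0 N
6 10/17 90/73 -1130/1241 -10/17 -2 -1 E
7 45/74 45/74 -45/74 -45/74 -3 -1 N
final -3 -2 N

n=0: pose=(-1,2,W); sL=90/121, sR=2/5; mL=-346/605, mR=-90/121; mL+mR=-796/605 → advance -1; mR−mL=-104/605 → turn -1·90°
n=1: pose=(0,2,N); sL=45/113, sR=9/25; mL=-1071/2825, mR=-45/113; mL+mR=-2196/2825 → advance -1; mR−mL=-54/2825 → turn -1·90°
n=2: pose=(0,1,E); sL=90/221, sR=18/25; mL=-3114/5525, mR=-90/221; mL+mR=-5364/5525 → advance -1; mR−mL=864/5525 → turn +1·90°
n=3: pose=(-1,1,N); sL=45/98, sR=45/106; mL=-2295/5194, mR=-45/98; mL+mR=-2340/2597 → advance -1; mR−mL=-45/2597 → turn -1·90°
n=4: pose=(-1,0,E); sL=18/37, sR=90/97; mL=-2538/3589, mR=-18/37; mL+mR=-4284/3589 → advance -1; mR−mL=792/3589 → turn +1·90°
n=5: pose=(-2,0,N); sL=9/17, sR=45/89; mL=-783/1513, mR=-9/17; mL+mR=-1584/1513 → advance -1; mR−mL=-18/1513 → turn -1·90°
n=6: pose=(-2,-1,E); sL=10/17, sR=90/73; mL=-1130/1241, mR=-10/17; mL+mR=-1860/1241 → advance -1; mR−mL=400/1241 → turn +1·90°
n=7: pose=(-3,-1,N); sL=45/74, sR=45/74; mL=-45/74, mR=-45/74; mL+mR=-45/37 → advance -1; mR−mL=0 → turn +0·90°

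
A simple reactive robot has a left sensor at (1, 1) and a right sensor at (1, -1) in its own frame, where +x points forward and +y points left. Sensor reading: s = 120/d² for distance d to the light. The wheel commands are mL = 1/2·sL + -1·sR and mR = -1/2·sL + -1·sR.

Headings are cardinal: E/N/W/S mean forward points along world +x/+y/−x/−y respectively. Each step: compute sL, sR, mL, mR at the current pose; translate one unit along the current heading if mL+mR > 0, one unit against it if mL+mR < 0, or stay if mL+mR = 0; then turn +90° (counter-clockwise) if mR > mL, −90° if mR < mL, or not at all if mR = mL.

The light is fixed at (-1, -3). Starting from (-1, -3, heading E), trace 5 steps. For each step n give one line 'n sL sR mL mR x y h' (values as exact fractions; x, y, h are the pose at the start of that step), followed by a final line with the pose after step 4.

0 60 60 -30 -90 -1 -3 E
1 120 24 36 -84 -2 -3 S
2 30 15 0 -30 -2 -2 W
3 24 24 -12 -36 -1 -2 N
4 60 60 -30 -90 -1 -3 E
final -2 -3 S

n=0: pose=(-1,-3,E); sL=60, sR=60; mL=-30, mR=-90; mL+mR=-120 → advance -1; mR−mL=-60 → turn -1·90°
n=1: pose=(-2,-3,S); sL=120, sR=24; mL=36, mR=-84; mL+mR=-48 → advance -1; mR−mL=-120 → turn -1·90°
n=2: pose=(-2,-2,W); sL=30, sR=15; mL=0, mR=-30; mL+mR=-30 → advance -1; mR−mL=-30 → turn -1·90°
n=3: pose=(-1,-2,N); sL=24, sR=24; mL=-12, mR=-36; mL+mR=-48 → advance -1; mR−mL=-24 → turn -1·90°
n=4: pose=(-1,-3,E); sL=60, sR=60; mL=-30, mR=-90; mL+mR=-120 → advance -1; mR−mL=-60 → turn -1·90°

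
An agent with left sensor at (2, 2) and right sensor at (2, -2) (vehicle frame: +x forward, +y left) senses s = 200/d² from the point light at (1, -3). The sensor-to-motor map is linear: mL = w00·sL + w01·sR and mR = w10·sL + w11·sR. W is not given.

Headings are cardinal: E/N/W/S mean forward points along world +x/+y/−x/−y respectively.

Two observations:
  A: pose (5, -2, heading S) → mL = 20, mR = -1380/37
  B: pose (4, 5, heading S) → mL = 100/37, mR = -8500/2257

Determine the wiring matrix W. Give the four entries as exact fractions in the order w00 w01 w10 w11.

obs A: pose=(5,-2,S) → sL=200/37, sR=40, mL=20, mR=-1380/37
obs B: pose=(4,5,S) → sL=200/61, sR=200/37, mL=100/37, mR=-8500/2257
sensor matrix S = [[200/37, 40], [200/61, 200/37]]; det S = -8512000/83509
solve [mL_A; mL_B] = S·[w00; w01] and [mR_A; mR_B] = S·[w10; w11]:
  w00 = 0, w01 = 1/2, w10 = 1/2, w11 = -1

0 1/2 1/2 -1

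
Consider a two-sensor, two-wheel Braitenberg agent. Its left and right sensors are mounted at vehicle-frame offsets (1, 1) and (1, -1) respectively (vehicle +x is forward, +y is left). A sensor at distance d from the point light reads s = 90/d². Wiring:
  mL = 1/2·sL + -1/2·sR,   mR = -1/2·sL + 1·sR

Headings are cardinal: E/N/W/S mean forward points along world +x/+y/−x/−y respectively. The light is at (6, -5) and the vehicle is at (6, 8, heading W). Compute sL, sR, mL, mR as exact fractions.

18/29 90/197 468/5713 837/5713

left sensor world pos  = (5, 7); dL² = 145
right sensor world pos = (5, 9); dR² = 197
sL = 90/145 = 18/29
sR = 90/197 = 90/197
mL = 1/2·sL + -1/2·sR = 468/5713
mR = -1/2·sL + 1·sR = 837/5713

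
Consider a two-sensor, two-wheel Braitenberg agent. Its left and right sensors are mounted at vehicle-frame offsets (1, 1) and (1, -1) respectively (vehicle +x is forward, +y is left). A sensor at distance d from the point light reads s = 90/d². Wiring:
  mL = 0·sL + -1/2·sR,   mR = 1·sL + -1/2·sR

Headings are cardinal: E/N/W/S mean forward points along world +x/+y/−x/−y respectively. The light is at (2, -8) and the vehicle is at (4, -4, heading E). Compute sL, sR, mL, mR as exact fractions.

45/17 5 -5/2 5/34

left sensor world pos  = (5, -3); dL² = 34
right sensor world pos = (5, -5); dR² = 18
sL = 90/34 = 45/17
sR = 90/18 = 5
mL = 0·sL + -1/2·sR = -5/2
mR = 1·sL + -1/2·sR = 5/34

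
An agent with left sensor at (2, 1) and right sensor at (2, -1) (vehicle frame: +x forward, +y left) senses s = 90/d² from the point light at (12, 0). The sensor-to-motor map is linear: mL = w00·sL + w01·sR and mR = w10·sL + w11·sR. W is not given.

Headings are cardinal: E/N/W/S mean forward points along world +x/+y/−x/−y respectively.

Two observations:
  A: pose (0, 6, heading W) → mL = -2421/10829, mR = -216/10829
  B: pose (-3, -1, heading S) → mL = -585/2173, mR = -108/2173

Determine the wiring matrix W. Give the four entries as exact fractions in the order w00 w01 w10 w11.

obs A: pose=(0,6,W) → sL=90/221, sR=18/49, mL=-2421/10829, mR=-216/10829
obs B: pose=(-3,-1,S) → sL=18/41, sR=18/53, mL=-585/2173, mR=-108/2173
sensor matrix S = [[90/221, 18/49], [18/41, 18/53]]; det S = -540432/23531417
solve [mL_A; mL_B] = S·[w00; w01] and [mR_A; mR_B] = S·[w10; w11]:
  w00 = -1, w01 = 1/2, w10 = -1/2, w11 = 1/2

-1 1/2 -1/2 1/2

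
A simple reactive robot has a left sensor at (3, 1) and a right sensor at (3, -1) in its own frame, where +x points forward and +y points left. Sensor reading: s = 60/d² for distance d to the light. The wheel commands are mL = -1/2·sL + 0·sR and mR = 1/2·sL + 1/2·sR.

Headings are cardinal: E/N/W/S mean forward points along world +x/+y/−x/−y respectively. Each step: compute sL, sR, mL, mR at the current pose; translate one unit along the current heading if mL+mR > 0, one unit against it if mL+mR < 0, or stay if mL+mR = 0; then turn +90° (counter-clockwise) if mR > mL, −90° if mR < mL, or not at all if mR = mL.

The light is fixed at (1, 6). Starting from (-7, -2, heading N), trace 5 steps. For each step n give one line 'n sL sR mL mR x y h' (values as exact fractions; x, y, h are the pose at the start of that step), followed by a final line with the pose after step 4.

n=0: pose=(-7,-2,N); sL=30/53, sR=30/37; mL=-15/53, mR=1350/1961; mL+mR=15/37 → advance +1; mR−mL=1905/1961 → turn +1·90°
n=1: pose=(-7,-1,W); sL=12/37, sR=60/157; mL=-6/37, mR=2052/5809; mL+mR=30/157 → advance +1; mR−mL=2994/5809 → turn +1·90°
n=2: pose=(-8,-1,S); sL=15/41, sR=3/10; mL=-15/82, mR=273/820; mL+mR=3/20 → advance +1; mR−mL=423/820 → turn +1·90°
n=3: pose=(-8,-2,E); sL=12/17, sR=20/39; mL=-6/17, mR=404/663; mL+mR=10/39 → advance +1; mR−mL=638/663 → turn +1·90°
n=4: pose=(-7,-2,N); sL=30/53, sR=30/37; mL=-15/53, mR=1350/1961; mL+mR=15/37 → advance +1; mR−mL=1905/1961 → turn +1·90°

0 30/53 30/37 -15/53 1350/1961 -7 -2 N
1 12/37 60/157 -6/37 2052/5809 -7 -1 W
2 15/41 3/10 -15/82 273/820 -8 -1 S
3 12/17 20/39 -6/17 404/663 -8 -2 E
4 30/53 30/37 -15/53 1350/1961 -7 -2 N
final -7 -1 W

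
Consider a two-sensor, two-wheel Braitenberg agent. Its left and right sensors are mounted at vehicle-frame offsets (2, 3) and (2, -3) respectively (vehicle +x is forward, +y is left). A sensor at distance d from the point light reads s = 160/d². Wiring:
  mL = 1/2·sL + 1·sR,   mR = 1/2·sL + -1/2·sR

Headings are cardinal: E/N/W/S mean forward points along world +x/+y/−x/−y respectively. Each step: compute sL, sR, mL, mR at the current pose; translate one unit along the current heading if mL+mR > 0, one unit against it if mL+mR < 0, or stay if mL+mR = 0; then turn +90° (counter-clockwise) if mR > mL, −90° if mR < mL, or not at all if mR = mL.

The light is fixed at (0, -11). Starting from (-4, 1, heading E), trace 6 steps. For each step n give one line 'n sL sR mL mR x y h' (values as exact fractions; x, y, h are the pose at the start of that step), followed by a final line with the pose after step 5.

n=0: pose=(-4,1,E); sL=160/229, sR=32/17; mL=8688/3893, mR=-2304/3893; mL+mR=6384/3893 → advance +1; mR−mL=-48/17 → turn -1·90°
n=1: pose=(-3,1,S); sL=8/5, sR=20/17; mL=168/85, mR=18/85; mL+mR=186/85 → advance +1; mR−mL=-30/17 → turn -1·90°
n=2: pose=(-3,0,W); sL=160/89, sR=160/221; mL=31920/19669, mR=10560/19669; mL+mR=42480/19669 → advance +1; mR−mL=-240/221 → turn -1·90°
n=3: pose=(-4,0,N); sL=80/109, sR=16/17; mL=2424/1853, mR=-192/1853; mL+mR=2232/1853 → advance +1; mR−mL=-24/17 → turn -1·90°
n=4: pose=(-4,1,E); sL=160/229, sR=32/17; mL=8688/3893, mR=-2304/3893; mL+mR=6384/3893 → advance +1; mR−mL=-48/17 → turn -1·90°
n=5: pose=(-3,1,S); sL=8/5, sR=20/17; mL=168/85, mR=18/85; mL+mR=186/85 → advance +1; mR−mL=-30/17 → turn -1·90°

0 160/229 32/17 8688/3893 -2304/3893 -4 1 E
1 8/5 20/17 168/85 18/85 -3 1 S
2 160/89 160/221 31920/19669 10560/19669 -3 0 W
3 80/109 16/17 2424/1853 -192/1853 -4 0 N
4 160/229 32/17 8688/3893 -2304/3893 -4 1 E
5 8/5 20/17 168/85 18/85 -3 1 S
final -3 0 W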